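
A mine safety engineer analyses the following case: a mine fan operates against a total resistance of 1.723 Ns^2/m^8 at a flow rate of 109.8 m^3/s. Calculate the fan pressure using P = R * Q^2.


Compute Q^2:
Q^2 = 109.8^2 = 12056.04
Compute pressure:
P = R * Q^2 = 1.723 * 12056.04
= 20772.5569 Pa

20772.5569 Pa


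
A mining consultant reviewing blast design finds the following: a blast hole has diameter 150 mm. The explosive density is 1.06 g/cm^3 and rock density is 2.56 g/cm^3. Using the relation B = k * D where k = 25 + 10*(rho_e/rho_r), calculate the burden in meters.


First, compute k:
rho_e / rho_r = 1.06 / 2.56 = 0.4140625
k = 25 + 10 * 0.4140625 = 29.140625
Then, compute burden:
B = k * D / 1000 = 29.140625 * 150 / 1000
= 4371.09375 / 1000
= 4.3711 m

4.3711 m


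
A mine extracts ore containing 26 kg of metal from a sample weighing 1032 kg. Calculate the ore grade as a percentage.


Ore grade = (metal mass / ore mass) * 100
= (26 / 1032) * 100
= 0.02519379845 * 100
= 2.5194%

2.5194%


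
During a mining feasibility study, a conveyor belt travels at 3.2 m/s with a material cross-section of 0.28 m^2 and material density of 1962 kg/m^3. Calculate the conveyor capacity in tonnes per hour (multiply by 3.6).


6328.6272 t/h

Volumetric flow = speed * area
= 3.2 * 0.28 = 0.896 m^3/s
Mass flow = volumetric * density
= 0.896 * 1962 = 1757.952 kg/s
Convert to t/h: multiply by 3.6
Capacity = 1757.952 * 3.6
= 6328.6272 t/h


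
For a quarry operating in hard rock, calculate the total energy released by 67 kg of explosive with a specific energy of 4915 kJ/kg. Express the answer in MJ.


329.305 MJ

Energy = mass * specific_energy / 1000
= 67 * 4915 / 1000
= 329305 / 1000
= 329.305 MJ


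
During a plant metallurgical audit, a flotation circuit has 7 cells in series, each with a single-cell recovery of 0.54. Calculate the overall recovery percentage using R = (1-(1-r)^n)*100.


Complement of single-cell recovery:
1 - r = 1 - 0.54 = 0.46
Raise to power n:
(1 - r)^7 = 0.46^7 = 0.004358176572
Overall recovery:
R = (1 - 0.004358176572) * 100
= 99.5642%

99.5642%


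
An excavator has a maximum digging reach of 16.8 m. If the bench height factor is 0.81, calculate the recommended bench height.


13.608 m

Bench height = reach * factor
= 16.8 * 0.81
= 13.608 m


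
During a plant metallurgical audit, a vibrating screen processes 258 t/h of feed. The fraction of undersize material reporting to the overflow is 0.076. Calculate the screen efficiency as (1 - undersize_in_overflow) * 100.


Screen efficiency = (1 - fraction of undersize in overflow) * 100
= (1 - 0.076) * 100
= 0.924 * 100
= 92.4%

92.4%


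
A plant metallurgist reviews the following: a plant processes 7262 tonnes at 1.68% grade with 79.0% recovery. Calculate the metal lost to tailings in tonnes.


Total metal in feed:
= 7262 * 1.68 / 100 = 122.0016 tonnes
Metal recovered:
= 122.0016 * 79.0 / 100 = 96.381264 tonnes
Metal lost to tailings:
= 122.0016 - 96.381264
= 25.6203 tonnes

25.6203 tonnes


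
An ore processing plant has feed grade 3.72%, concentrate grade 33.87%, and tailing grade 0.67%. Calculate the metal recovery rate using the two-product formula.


Using the two-product formula:
R = 100 * c * (f - t) / (f * (c - t))
Numerator = 100 * 33.87 * (3.72 - 0.67)
= 100 * 33.87 * 3.05
= 10330.35
Denominator = 3.72 * (33.87 - 0.67)
= 3.72 * 33.2
= 123.504
R = 10330.35 / 123.504
= 83.6438%

83.6438%


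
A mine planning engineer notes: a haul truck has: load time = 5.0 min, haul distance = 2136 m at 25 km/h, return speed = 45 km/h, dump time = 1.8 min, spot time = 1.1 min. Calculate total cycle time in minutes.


15.8744 min

Convert haul speed to m/min: 25 * 1000/60 = 416.6666667 m/min
Haul time = 2136 / 416.6666667 = 5.1264 min
Convert return speed to m/min: 45 * 1000/60 = 750 m/min
Return time = 2136 / 750 = 2.848 min
Total cycle time:
= 5.0 + 5.1264 + 1.8 + 2.848 + 1.1
= 15.8744 min


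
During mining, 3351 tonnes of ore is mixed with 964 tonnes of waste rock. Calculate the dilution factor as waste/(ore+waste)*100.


22.3407%

Total material = ore + waste
= 3351 + 964 = 4315 tonnes
Dilution = waste / total * 100
= 964 / 4315 * 100
= 0.2234067207 * 100
= 22.3407%


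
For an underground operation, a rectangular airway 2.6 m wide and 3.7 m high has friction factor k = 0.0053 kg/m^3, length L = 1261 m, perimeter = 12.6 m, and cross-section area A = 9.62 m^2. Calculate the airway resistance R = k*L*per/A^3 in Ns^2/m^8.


0.0946 Ns^2/m^8

Compute the numerator:
k * L * per = 0.0053 * 1261 * 12.6
= 84.20958
Compute the denominator:
A^3 = 9.62^3 = 890.277128
Resistance:
R = 84.20958 / 890.277128
= 0.0946 Ns^2/m^8


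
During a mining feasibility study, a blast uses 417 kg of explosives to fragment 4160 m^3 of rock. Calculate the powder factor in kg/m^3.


0.1002 kg/m^3

Powder factor = explosive mass / rock volume
= 417 / 4160
= 0.1002 kg/m^3


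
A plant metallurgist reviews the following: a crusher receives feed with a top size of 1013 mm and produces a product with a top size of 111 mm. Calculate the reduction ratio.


Reduction ratio = feed size / product size
= 1013 / 111
= 9.1261

9.1261


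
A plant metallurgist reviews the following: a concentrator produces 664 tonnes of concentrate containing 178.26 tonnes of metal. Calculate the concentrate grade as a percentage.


Grade = (metal in concentrate / concentrate mass) * 100
= (178.26 / 664) * 100
= 0.2684638554 * 100
= 26.8464%

26.8464%


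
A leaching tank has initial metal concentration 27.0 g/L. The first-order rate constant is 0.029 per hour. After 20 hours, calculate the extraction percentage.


Compute the exponent:
-k * t = -0.029 * 20 = -0.58
Remaining concentration:
C = 27.0 * exp(-0.58)
= 27.0 * 0.5598983666
= 15.1172559 g/L
Extracted = 27.0 - 15.1172559 = 11.8827441 g/L
Extraction % = 11.8827441 / 27.0 * 100
= 44.0102%

44.0102%


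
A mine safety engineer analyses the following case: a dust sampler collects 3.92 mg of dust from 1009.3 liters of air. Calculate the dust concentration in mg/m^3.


Convert liters to m^3: 1 m^3 = 1000 L
Concentration = mass / volume * 1000
= 3.92 / 1009.3 * 1000
= 0.003883879917 * 1000
= 3.8839 mg/m^3

3.8839 mg/m^3


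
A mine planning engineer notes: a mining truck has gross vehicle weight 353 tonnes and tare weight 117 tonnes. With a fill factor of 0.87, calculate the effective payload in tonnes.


Maximum payload = gross - tare
= 353 - 117 = 236 tonnes
Effective payload = max payload * fill factor
= 236 * 0.87
= 205.32 tonnes

205.32 tonnes


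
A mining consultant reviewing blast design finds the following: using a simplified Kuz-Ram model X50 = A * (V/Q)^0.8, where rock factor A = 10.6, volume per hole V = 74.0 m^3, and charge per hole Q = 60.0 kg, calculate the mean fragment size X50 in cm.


12.5363 cm

Compute V/Q:
V/Q = 74.0 / 60.0 = 1.233333333
Raise to the power 0.8:
(V/Q)^0.8 = 1.233333333^0.8 = 1.182672165
Multiply by A:
X50 = 10.6 * 1.182672165
= 12.5363 cm


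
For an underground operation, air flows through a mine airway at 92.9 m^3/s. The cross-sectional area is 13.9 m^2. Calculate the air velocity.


6.6835 m/s

Velocity = flow rate / cross-sectional area
= 92.9 / 13.9
= 6.6835 m/s


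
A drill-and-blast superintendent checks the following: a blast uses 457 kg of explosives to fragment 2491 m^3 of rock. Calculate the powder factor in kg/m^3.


Powder factor = explosive mass / rock volume
= 457 / 2491
= 0.1835 kg/m^3

0.1835 kg/m^3


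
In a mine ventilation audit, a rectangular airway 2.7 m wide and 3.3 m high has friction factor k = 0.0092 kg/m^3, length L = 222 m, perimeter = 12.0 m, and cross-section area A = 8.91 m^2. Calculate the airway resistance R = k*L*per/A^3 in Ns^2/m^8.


0.0346 Ns^2/m^8

Compute the numerator:
k * L * per = 0.0092 * 222 * 12.0
= 24.5088
Compute the denominator:
A^3 = 8.91^3 = 707.347971
Resistance:
R = 24.5088 / 707.347971
= 0.0346 Ns^2/m^8


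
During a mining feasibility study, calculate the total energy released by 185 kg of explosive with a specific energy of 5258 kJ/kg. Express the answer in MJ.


972.73 MJ

Energy = mass * specific_energy / 1000
= 185 * 5258 / 1000
= 972730 / 1000
= 972.73 MJ


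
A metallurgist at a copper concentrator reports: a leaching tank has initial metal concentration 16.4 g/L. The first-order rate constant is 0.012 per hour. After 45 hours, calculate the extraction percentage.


Compute the exponent:
-k * t = -0.012 * 45 = -0.54
Remaining concentration:
C = 16.4 * exp(-0.54)
= 16.4 * 0.5827482524
= 9.557071339 g/L
Extracted = 16.4 - 9.557071339 = 6.842928661 g/L
Extraction % = 6.842928661 / 16.4 * 100
= 41.7252%

41.7252%


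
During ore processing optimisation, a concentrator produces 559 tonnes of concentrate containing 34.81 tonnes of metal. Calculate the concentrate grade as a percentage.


Grade = (metal in concentrate / concentrate mass) * 100
= (34.81 / 559) * 100
= 0.06227191413 * 100
= 6.2272%

6.2272%


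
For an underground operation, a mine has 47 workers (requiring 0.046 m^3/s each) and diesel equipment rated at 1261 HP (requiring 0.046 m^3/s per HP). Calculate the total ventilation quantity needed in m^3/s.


60.168 m^3/s

Airflow for workers:
Q_people = 47 * 0.046 = 2.162 m^3/s
Airflow for diesel equipment:
Q_diesel = 1261 * 0.046 = 58.006 m^3/s
Total ventilation:
Q_total = 2.162 + 58.006
= 60.168 m^3/s


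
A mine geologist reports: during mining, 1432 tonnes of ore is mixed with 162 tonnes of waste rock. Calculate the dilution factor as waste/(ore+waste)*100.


Total material = ore + waste
= 1432 + 162 = 1594 tonnes
Dilution = waste / total * 100
= 162 / 1594 * 100
= 0.1016311167 * 100
= 10.1631%

10.1631%


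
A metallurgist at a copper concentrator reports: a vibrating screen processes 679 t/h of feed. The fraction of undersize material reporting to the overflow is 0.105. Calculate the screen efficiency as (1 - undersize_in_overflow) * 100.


89.5%

Screen efficiency = (1 - fraction of undersize in overflow) * 100
= (1 - 0.105) * 100
= 0.895 * 100
= 89.5%


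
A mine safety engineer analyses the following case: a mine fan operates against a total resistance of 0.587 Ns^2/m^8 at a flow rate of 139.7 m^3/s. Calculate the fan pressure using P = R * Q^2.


Compute Q^2:
Q^2 = 139.7^2 = 19516.09
Compute pressure:
P = R * Q^2 = 0.587 * 19516.09
= 11455.9448 Pa

11455.9448 Pa


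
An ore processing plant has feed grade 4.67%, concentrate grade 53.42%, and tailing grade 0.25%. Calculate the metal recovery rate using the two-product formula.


Using the two-product formula:
R = 100 * c * (f - t) / (f * (c - t))
Numerator = 100 * 53.42 * (4.67 - 0.25)
= 100 * 53.42 * 4.42
= 23611.64
Denominator = 4.67 * (53.42 - 0.25)
= 4.67 * 53.17
= 248.3039
R = 23611.64 / 248.3039
= 95.0917%

95.0917%


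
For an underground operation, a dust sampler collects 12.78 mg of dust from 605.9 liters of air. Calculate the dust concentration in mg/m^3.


21.0926 mg/m^3

Convert liters to m^3: 1 m^3 = 1000 L
Concentration = mass / volume * 1000
= 12.78 / 605.9 * 1000
= 0.02109258954 * 1000
= 21.0926 mg/m^3


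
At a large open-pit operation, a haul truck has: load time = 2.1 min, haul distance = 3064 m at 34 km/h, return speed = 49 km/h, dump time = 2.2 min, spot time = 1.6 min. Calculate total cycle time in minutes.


Convert haul speed to m/min: 34 * 1000/60 = 566.6666667 m/min
Haul time = 3064 / 566.6666667 = 5.407058824 min
Convert return speed to m/min: 49 * 1000/60 = 816.6666667 m/min
Return time = 3064 / 816.6666667 = 3.751836735 min
Total cycle time:
= 2.1 + 5.407058824 + 2.2 + 3.751836735 + 1.6
= 15.0589 min

15.0589 min


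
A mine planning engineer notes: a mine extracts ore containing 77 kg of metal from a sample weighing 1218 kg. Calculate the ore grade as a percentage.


Ore grade = (metal mass / ore mass) * 100
= (77 / 1218) * 100
= 0.0632183908 * 100
= 6.3218%

6.3218%


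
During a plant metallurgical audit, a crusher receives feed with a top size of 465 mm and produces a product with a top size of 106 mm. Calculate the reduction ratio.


Reduction ratio = feed size / product size
= 465 / 106
= 4.3868

4.3868


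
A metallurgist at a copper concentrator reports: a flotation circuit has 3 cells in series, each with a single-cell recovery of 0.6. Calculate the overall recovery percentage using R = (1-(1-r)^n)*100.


93.6%

Complement of single-cell recovery:
1 - r = 1 - 0.6 = 0.4
Raise to power n:
(1 - r)^3 = 0.4^3 = 0.064
Overall recovery:
R = (1 - 0.064) * 100
= 93.6%


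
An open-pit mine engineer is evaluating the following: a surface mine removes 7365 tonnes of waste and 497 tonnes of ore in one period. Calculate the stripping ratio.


14.8189

Stripping ratio = waste tonnage / ore tonnage
= 7365 / 497
= 14.8189


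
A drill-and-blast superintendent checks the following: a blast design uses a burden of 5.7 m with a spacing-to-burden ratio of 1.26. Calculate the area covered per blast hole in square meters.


40.9374 m^2

First, find the spacing:
Spacing = burden * ratio = 5.7 * 1.26
= 7.182 m
Then, calculate the area:
Area = burden * spacing = 5.7 * 7.182
= 40.9374 m^2


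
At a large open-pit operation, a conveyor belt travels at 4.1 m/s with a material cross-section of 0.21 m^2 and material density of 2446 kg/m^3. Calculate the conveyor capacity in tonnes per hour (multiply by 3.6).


7581.6216 t/h

Volumetric flow = speed * area
= 4.1 * 0.21 = 0.861 m^3/s
Mass flow = volumetric * density
= 0.861 * 2446 = 2106.006 kg/s
Convert to t/h: multiply by 3.6
Capacity = 2106.006 * 3.6
= 7581.6216 t/h


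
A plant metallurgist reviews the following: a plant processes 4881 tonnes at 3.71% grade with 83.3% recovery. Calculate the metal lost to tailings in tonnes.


Total metal in feed:
= 4881 * 3.71 / 100 = 181.0851 tonnes
Metal recovered:
= 181.0851 * 83.3 / 100 = 150.8438883 tonnes
Metal lost to tailings:
= 181.0851 - 150.8438883
= 30.2412 tonnes

30.2412 tonnes


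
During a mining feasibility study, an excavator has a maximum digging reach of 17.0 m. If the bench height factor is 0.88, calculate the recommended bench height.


14.96 m

Bench height = reach * factor
= 17.0 * 0.88
= 14.96 m


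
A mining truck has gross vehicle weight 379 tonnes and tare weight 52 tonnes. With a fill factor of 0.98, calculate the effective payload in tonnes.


Maximum payload = gross - tare
= 379 - 52 = 327 tonnes
Effective payload = max payload * fill factor
= 327 * 0.98
= 320.46 tonnes

320.46 tonnes


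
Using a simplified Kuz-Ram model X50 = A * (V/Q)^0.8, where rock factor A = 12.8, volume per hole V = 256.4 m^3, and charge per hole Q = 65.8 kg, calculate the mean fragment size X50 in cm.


Compute V/Q:
V/Q = 256.4 / 65.8 = 3.896656535
Raise to the power 0.8:
(V/Q)^0.8 = 3.896656535^0.8 = 2.968613799
Multiply by A:
X50 = 12.8 * 2.968613799
= 37.9983 cm

37.9983 cm


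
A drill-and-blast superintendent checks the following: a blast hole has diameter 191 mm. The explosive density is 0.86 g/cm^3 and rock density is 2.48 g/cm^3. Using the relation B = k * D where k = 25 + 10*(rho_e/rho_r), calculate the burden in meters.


First, compute k:
rho_e / rho_r = 0.86 / 2.48 = 0.3467741935
k = 25 + 10 * 0.3467741935 = 28.46774194
Then, compute burden:
B = k * D / 1000 = 28.46774194 * 191 / 1000
= 5437.33871 / 1000
= 5.4373 m

5.4373 m


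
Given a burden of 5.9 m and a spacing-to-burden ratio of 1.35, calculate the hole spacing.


Spacing = burden * ratio
= 5.9 * 1.35
= 7.965 m

7.965 m


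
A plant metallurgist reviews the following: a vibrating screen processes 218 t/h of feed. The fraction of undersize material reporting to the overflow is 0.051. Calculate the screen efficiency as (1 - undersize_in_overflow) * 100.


Screen efficiency = (1 - fraction of undersize in overflow) * 100
= (1 - 0.051) * 100
= 0.949 * 100
= 94.9%

94.9%


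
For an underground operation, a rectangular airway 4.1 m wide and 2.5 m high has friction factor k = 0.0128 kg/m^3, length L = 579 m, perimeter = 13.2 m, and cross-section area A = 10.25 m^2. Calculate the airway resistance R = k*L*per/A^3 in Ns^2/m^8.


Compute the numerator:
k * L * per = 0.0128 * 579 * 13.2
= 97.82784
Compute the denominator:
A^3 = 10.25^3 = 1076.890625
Resistance:
R = 97.82784 / 1076.890625
= 0.0908 Ns^2/m^8

0.0908 Ns^2/m^8


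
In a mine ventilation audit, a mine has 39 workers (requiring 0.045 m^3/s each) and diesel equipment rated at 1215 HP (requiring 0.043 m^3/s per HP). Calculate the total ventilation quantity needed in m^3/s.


Airflow for workers:
Q_people = 39 * 0.045 = 1.755 m^3/s
Airflow for diesel equipment:
Q_diesel = 1215 * 0.043 = 52.245 m^3/s
Total ventilation:
Q_total = 1.755 + 52.245
= 54.0 m^3/s

54.0 m^3/s


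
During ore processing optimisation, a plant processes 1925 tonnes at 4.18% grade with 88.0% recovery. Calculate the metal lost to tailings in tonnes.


9.6558 tonnes

Total metal in feed:
= 1925 * 4.18 / 100 = 80.465 tonnes
Metal recovered:
= 80.465 * 88.0 / 100 = 70.8092 tonnes
Metal lost to tailings:
= 80.465 - 70.8092
= 9.6558 tonnes


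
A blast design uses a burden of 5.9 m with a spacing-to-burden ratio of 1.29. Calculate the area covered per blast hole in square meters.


First, find the spacing:
Spacing = burden * ratio = 5.9 * 1.29
= 7.611 m
Then, calculate the area:
Area = burden * spacing = 5.9 * 7.611
= 44.9049 m^2

44.9049 m^2


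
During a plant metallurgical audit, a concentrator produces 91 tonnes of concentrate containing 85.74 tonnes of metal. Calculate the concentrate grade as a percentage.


94.2198%

Grade = (metal in concentrate / concentrate mass) * 100
= (85.74 / 91) * 100
= 0.9421978022 * 100
= 94.2198%


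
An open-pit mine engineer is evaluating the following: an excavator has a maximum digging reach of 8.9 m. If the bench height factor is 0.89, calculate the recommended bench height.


7.921 m

Bench height = reach * factor
= 8.9 * 0.89
= 7.921 m


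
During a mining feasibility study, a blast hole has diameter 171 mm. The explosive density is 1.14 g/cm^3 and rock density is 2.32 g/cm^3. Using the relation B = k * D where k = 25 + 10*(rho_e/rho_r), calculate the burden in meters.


5.1153 m

First, compute k:
rho_e / rho_r = 1.14 / 2.32 = 0.4913793103
k = 25 + 10 * 0.4913793103 = 29.9137931
Then, compute burden:
B = k * D / 1000 = 29.9137931 * 171 / 1000
= 5115.258621 / 1000
= 5.1153 m


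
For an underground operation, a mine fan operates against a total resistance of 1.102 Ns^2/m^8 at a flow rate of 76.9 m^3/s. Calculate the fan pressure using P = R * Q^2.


6516.7982 Pa

Compute Q^2:
Q^2 = 76.9^2 = 5913.61
Compute pressure:
P = R * Q^2 = 1.102 * 5913.61
= 6516.7982 Pa


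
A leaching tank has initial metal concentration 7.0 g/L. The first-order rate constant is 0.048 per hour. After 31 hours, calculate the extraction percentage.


77.4176%

Compute the exponent:
-k * t = -0.048 * 31 = -1.488
Remaining concentration:
C = 7.0 * exp(-1.488)
= 7.0 * 0.2258238519
= 1.580766963 g/L
Extracted = 7.0 - 1.580766963 = 5.419233037 g/L
Extraction % = 5.419233037 / 7.0 * 100
= 77.4176%


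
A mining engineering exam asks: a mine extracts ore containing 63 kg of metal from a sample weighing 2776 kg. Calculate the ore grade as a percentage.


Ore grade = (metal mass / ore mass) * 100
= (63 / 2776) * 100
= 0.0226945245 * 100
= 2.2695%

2.2695%


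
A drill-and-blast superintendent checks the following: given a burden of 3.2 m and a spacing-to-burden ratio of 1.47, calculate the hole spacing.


Spacing = burden * ratio
= 3.2 * 1.47
= 4.704 m

4.704 m


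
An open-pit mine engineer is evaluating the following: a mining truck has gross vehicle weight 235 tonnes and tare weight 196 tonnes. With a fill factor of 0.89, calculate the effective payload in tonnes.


Maximum payload = gross - tare
= 235 - 196 = 39 tonnes
Effective payload = max payload * fill factor
= 39 * 0.89
= 34.71 tonnes

34.71 tonnes


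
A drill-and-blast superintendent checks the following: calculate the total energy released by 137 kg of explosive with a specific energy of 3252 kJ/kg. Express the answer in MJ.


Energy = mass * specific_energy / 1000
= 137 * 3252 / 1000
= 445524 / 1000
= 445.524 MJ

445.524 MJ


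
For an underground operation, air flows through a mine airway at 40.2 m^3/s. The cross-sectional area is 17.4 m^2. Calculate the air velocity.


2.3103 m/s

Velocity = flow rate / cross-sectional area
= 40.2 / 17.4
= 2.3103 m/s


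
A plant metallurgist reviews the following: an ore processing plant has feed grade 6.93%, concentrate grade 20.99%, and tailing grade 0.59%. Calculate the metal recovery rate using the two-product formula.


94.1322%

Using the two-product formula:
R = 100 * c * (f - t) / (f * (c - t))
Numerator = 100 * 20.99 * (6.93 - 0.59)
= 100 * 20.99 * 6.34
= 13307.66
Denominator = 6.93 * (20.99 - 0.59)
= 6.93 * 20.4
= 141.372
R = 13307.66 / 141.372
= 94.1322%


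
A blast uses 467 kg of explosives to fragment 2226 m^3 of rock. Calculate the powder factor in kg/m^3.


Powder factor = explosive mass / rock volume
= 467 / 2226
= 0.2098 kg/m^3

0.2098 kg/m^3


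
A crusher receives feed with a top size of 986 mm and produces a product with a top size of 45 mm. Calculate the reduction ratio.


Reduction ratio = feed size / product size
= 986 / 45
= 21.9111

21.9111


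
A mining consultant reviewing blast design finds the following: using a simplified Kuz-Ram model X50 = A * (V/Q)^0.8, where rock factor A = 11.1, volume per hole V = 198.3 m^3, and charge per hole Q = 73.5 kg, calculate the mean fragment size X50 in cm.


Compute V/Q:
V/Q = 198.3 / 73.5 = 2.697959184
Raise to the power 0.8:
(V/Q)^0.8 = 2.697959184^0.8 = 2.212219927
Multiply by A:
X50 = 11.1 * 2.212219927
= 24.5556 cm

24.5556 cm


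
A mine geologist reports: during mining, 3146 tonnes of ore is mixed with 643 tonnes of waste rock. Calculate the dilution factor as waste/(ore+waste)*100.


16.9702%

Total material = ore + waste
= 3146 + 643 = 3789 tonnes
Dilution = waste / total * 100
= 643 / 3789 * 100
= 0.1697017683 * 100
= 16.9702%


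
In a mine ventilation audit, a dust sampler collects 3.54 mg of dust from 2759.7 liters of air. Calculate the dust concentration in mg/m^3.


Convert liters to m^3: 1 m^3 = 1000 L
Concentration = mass / volume * 1000
= 3.54 / 2759.7 * 1000
= 0.001282748125 * 1000
= 1.2827 mg/m^3

1.2827 mg/m^3


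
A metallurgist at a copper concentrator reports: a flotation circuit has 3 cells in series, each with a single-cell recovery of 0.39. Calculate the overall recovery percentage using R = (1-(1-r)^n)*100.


Complement of single-cell recovery:
1 - r = 1 - 0.39 = 0.61
Raise to power n:
(1 - r)^3 = 0.61^3 = 0.226981
Overall recovery:
R = (1 - 0.226981) * 100
= 77.3019%

77.3019%


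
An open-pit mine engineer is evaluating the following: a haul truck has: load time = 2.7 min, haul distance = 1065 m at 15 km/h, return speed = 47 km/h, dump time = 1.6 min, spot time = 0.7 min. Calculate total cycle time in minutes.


10.6196 min

Convert haul speed to m/min: 15 * 1000/60 = 250 m/min
Haul time = 1065 / 250 = 4.26 min
Convert return speed to m/min: 47 * 1000/60 = 783.3333333 m/min
Return time = 1065 / 783.3333333 = 1.359574468 min
Total cycle time:
= 2.7 + 4.26 + 1.6 + 1.359574468 + 0.7
= 10.6196 min


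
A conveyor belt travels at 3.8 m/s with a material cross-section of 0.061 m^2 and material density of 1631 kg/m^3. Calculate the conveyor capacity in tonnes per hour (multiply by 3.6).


Volumetric flow = speed * area
= 3.8 * 0.061 = 0.2318 m^3/s
Mass flow = volumetric * density
= 0.2318 * 1631 = 378.0658 kg/s
Convert to t/h: multiply by 3.6
Capacity = 378.0658 * 3.6
= 1361.0369 t/h

1361.0369 t/h


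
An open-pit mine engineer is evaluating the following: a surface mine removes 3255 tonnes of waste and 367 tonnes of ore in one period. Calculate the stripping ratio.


8.8692

Stripping ratio = waste tonnage / ore tonnage
= 3255 / 367
= 8.8692


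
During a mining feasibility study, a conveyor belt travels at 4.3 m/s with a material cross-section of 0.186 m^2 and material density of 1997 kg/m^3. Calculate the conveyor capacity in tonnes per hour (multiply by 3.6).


5749.9222 t/h

Volumetric flow = speed * area
= 4.3 * 0.186 = 0.7998 m^3/s
Mass flow = volumetric * density
= 0.7998 * 1997 = 1597.2006 kg/s
Convert to t/h: multiply by 3.6
Capacity = 1597.2006 * 3.6
= 5749.9222 t/h


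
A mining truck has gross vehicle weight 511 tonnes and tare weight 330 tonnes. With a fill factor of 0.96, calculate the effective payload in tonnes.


173.76 tonnes

Maximum payload = gross - tare
= 511 - 330 = 181 tonnes
Effective payload = max payload * fill factor
= 181 * 0.96
= 173.76 tonnes


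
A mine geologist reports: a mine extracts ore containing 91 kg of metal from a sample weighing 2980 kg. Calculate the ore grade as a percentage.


3.0537%

Ore grade = (metal mass / ore mass) * 100
= (91 / 2980) * 100
= 0.03053691275 * 100
= 3.0537%


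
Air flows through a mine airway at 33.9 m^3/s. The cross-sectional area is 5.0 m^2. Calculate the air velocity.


Velocity = flow rate / cross-sectional area
= 33.9 / 5.0
= 6.78 m/s

6.78 m/s


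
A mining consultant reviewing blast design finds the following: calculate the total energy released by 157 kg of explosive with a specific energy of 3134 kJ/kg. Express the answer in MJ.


492.038 MJ

Energy = mass * specific_energy / 1000
= 157 * 3134 / 1000
= 492038 / 1000
= 492.038 MJ


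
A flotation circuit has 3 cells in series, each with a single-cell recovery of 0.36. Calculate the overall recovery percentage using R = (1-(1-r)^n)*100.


73.7856%

Complement of single-cell recovery:
1 - r = 1 - 0.36 = 0.64
Raise to power n:
(1 - r)^3 = 0.64^3 = 0.262144
Overall recovery:
R = (1 - 0.262144) * 100
= 73.7856%


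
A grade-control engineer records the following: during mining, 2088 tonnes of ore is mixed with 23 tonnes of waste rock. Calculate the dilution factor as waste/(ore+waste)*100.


Total material = ore + waste
= 2088 + 23 = 2111 tonnes
Dilution = waste / total * 100
= 23 / 2111 * 100
= 0.01089531028 * 100
= 1.0895%

1.0895%


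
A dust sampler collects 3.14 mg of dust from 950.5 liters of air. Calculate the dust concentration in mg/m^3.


3.3035 mg/m^3

Convert liters to m^3: 1 m^3 = 1000 L
Concentration = mass / volume * 1000
= 3.14 / 950.5 * 1000
= 0.003303524461 * 1000
= 3.3035 mg/m^3


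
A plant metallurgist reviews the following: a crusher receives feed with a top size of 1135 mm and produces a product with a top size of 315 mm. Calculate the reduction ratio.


Reduction ratio = feed size / product size
= 1135 / 315
= 3.6032

3.6032


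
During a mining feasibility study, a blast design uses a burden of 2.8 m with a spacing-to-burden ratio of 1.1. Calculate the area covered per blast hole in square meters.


First, find the spacing:
Spacing = burden * ratio = 2.8 * 1.1
= 3.08 m
Then, calculate the area:
Area = burden * spacing = 2.8 * 3.08
= 8.624 m^2

8.624 m^2


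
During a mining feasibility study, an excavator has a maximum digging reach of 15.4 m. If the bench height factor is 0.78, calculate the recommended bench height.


Bench height = reach * factor
= 15.4 * 0.78
= 12.012 m

12.012 m


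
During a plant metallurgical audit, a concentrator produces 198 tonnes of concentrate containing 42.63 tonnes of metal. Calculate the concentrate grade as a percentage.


Grade = (metal in concentrate / concentrate mass) * 100
= (42.63 / 198) * 100
= 0.2153030303 * 100
= 21.5303%

21.5303%


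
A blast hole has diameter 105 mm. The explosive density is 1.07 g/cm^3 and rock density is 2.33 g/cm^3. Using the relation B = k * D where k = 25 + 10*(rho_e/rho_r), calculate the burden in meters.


First, compute k:
rho_e / rho_r = 1.07 / 2.33 = 0.4592274678
k = 25 + 10 * 0.4592274678 = 29.59227468
Then, compute burden:
B = k * D / 1000 = 29.59227468 * 105 / 1000
= 3107.188841 / 1000
= 3.1072 m

3.1072 m


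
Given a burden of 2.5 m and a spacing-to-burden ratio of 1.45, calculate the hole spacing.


3.625 m

Spacing = burden * ratio
= 2.5 * 1.45
= 3.625 m


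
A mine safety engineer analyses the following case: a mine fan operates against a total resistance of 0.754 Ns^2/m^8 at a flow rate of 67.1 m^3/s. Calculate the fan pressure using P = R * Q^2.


Compute Q^2:
Q^2 = 67.1^2 = 4502.41
Compute pressure:
P = R * Q^2 = 0.754 * 4502.41
= 3394.8171 Pa

3394.8171 Pa


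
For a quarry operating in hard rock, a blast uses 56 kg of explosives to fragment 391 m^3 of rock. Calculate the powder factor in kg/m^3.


0.1432 kg/m^3

Powder factor = explosive mass / rock volume
= 56 / 391
= 0.1432 kg/m^3


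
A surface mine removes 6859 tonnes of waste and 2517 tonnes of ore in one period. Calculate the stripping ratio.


2.7251

Stripping ratio = waste tonnage / ore tonnage
= 6859 / 2517
= 2.7251


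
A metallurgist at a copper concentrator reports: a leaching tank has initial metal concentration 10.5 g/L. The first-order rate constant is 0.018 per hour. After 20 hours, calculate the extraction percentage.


Compute the exponent:
-k * t = -0.018 * 20 = -0.36
Remaining concentration:
C = 10.5 * exp(-0.36)
= 10.5 * 0.6976763261
= 7.325601424 g/L
Extracted = 10.5 - 7.325601424 = 3.174398576 g/L
Extraction % = 3.174398576 / 10.5 * 100
= 30.2324%

30.2324%


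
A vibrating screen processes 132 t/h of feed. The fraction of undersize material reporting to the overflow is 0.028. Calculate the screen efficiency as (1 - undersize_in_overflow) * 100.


97.2%

Screen efficiency = (1 - fraction of undersize in overflow) * 100
= (1 - 0.028) * 100
= 0.972 * 100
= 97.2%


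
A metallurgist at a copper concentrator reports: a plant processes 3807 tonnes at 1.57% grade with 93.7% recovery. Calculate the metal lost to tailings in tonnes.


Total metal in feed:
= 3807 * 1.57 / 100 = 59.7699 tonnes
Metal recovered:
= 59.7699 * 93.7 / 100 = 56.0043963 tonnes
Metal lost to tailings:
= 59.7699 - 56.0043963
= 3.7655 tonnes

3.7655 tonnes


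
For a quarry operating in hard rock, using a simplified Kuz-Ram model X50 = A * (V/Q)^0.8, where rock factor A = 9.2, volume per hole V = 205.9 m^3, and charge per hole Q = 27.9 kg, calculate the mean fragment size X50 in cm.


45.5229 cm

Compute V/Q:
V/Q = 205.9 / 27.9 = 7.379928315
Raise to the power 0.8:
(V/Q)^0.8 = 7.379928315^0.8 = 4.94813699
Multiply by A:
X50 = 9.2 * 4.94813699
= 45.5229 cm


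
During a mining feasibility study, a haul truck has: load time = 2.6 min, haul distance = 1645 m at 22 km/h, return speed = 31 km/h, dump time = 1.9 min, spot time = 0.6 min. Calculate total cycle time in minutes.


Convert haul speed to m/min: 22 * 1000/60 = 366.6666667 m/min
Haul time = 1645 / 366.6666667 = 4.486363636 min
Convert return speed to m/min: 31 * 1000/60 = 516.6666667 m/min
Return time = 1645 / 516.6666667 = 3.183870968 min
Total cycle time:
= 2.6 + 4.486363636 + 1.9 + 3.183870968 + 0.6
= 12.7702 min

12.7702 min


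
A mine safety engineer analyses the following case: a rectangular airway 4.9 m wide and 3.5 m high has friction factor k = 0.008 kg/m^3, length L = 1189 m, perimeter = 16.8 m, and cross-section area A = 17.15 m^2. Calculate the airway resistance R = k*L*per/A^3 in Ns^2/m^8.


0.0317 Ns^2/m^8

Compute the numerator:
k * L * per = 0.008 * 1189 * 16.8
= 159.8016
Compute the denominator:
A^3 = 17.15^3 = 5044.200875
Resistance:
R = 159.8016 / 5044.200875
= 0.0317 Ns^2/m^8


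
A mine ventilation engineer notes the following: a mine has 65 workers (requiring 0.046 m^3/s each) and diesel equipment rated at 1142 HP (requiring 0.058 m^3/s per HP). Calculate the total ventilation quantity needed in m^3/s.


69.226 m^3/s

Airflow for workers:
Q_people = 65 * 0.046 = 2.99 m^3/s
Airflow for diesel equipment:
Q_diesel = 1142 * 0.058 = 66.236 m^3/s
Total ventilation:
Q_total = 2.99 + 66.236
= 69.226 m^3/s


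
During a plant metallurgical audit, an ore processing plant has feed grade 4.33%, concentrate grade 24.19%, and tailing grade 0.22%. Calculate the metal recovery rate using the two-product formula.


95.7903%

Using the two-product formula:
R = 100 * c * (f - t) / (f * (c - t))
Numerator = 100 * 24.19 * (4.33 - 0.22)
= 100 * 24.19 * 4.11
= 9942.09
Denominator = 4.33 * (24.19 - 0.22)
= 4.33 * 23.97
= 103.7901
R = 9942.09 / 103.7901
= 95.7903%


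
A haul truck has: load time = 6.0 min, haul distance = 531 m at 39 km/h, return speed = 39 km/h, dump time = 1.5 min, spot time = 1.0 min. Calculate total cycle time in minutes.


Convert haul speed to m/min: 39 * 1000/60 = 650 m/min
Haul time = 531 / 650 = 0.8169230769 min
Convert return speed to m/min: 39 * 1000/60 = 650 m/min
Return time = 531 / 650 = 0.8169230769 min
Total cycle time:
= 6.0 + 0.8169230769 + 1.5 + 0.8169230769 + 1.0
= 10.1338 min

10.1338 min


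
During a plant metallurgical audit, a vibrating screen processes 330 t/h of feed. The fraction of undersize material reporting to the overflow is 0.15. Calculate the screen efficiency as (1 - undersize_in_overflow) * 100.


85.0%

Screen efficiency = (1 - fraction of undersize in overflow) * 100
= (1 - 0.15) * 100
= 0.85 * 100
= 85.0%


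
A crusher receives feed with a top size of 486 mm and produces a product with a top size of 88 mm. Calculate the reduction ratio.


Reduction ratio = feed size / product size
= 486 / 88
= 5.5227

5.5227


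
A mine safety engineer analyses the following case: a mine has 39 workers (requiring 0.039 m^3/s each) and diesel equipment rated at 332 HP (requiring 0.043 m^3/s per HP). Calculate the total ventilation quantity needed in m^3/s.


15.797 m^3/s

Airflow for workers:
Q_people = 39 * 0.039 = 1.521 m^3/s
Airflow for diesel equipment:
Q_diesel = 332 * 0.043 = 14.276 m^3/s
Total ventilation:
Q_total = 1.521 + 14.276
= 15.797 m^3/s


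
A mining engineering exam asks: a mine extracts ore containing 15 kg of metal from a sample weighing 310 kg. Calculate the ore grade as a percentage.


4.8387%

Ore grade = (metal mass / ore mass) * 100
= (15 / 310) * 100
= 0.04838709677 * 100
= 4.8387%


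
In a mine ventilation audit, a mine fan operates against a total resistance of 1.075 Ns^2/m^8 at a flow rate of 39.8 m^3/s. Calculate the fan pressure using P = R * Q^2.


Compute Q^2:
Q^2 = 39.8^2 = 1584.04
Compute pressure:
P = R * Q^2 = 1.075 * 1584.04
= 1702.843 Pa

1702.843 Pa


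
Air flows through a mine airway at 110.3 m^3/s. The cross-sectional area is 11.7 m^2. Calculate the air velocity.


Velocity = flow rate / cross-sectional area
= 110.3 / 11.7
= 9.4274 m/s

9.4274 m/s


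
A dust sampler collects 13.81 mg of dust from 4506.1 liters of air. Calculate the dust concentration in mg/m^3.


Convert liters to m^3: 1 m^3 = 1000 L
Concentration = mass / volume * 1000
= 13.81 / 4506.1 * 1000
= 0.003064734471 * 1000
= 3.0647 mg/m^3

3.0647 mg/m^3


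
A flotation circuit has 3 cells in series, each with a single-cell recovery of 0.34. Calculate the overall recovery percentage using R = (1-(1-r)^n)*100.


71.2504%

Complement of single-cell recovery:
1 - r = 1 - 0.34 = 0.66
Raise to power n:
(1 - r)^3 = 0.66^3 = 0.287496
Overall recovery:
R = (1 - 0.287496) * 100
= 71.2504%


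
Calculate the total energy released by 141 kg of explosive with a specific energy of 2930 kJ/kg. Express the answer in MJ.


413.13 MJ

Energy = mass * specific_energy / 1000
= 141 * 2930 / 1000
= 413130 / 1000
= 413.13 MJ


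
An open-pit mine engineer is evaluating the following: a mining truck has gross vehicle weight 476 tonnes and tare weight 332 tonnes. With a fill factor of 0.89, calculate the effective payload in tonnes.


128.16 tonnes

Maximum payload = gross - tare
= 476 - 332 = 144 tonnes
Effective payload = max payload * fill factor
= 144 * 0.89
= 128.16 tonnes


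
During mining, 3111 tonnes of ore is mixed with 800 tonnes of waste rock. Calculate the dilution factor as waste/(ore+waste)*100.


20.4551%

Total material = ore + waste
= 3111 + 800 = 3911 tonnes
Dilution = waste / total * 100
= 800 / 3911 * 100
= 0.2045512657 * 100
= 20.4551%


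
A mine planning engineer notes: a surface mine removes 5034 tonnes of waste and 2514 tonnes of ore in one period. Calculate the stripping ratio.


Stripping ratio = waste tonnage / ore tonnage
= 5034 / 2514
= 2.0024

2.0024


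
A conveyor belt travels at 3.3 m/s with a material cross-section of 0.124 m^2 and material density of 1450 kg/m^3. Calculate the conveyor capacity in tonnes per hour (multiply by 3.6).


Volumetric flow = speed * area
= 3.3 * 0.124 = 0.4092 m^3/s
Mass flow = volumetric * density
= 0.4092 * 1450 = 593.34 kg/s
Convert to t/h: multiply by 3.6
Capacity = 593.34 * 3.6
= 2136.024 t/h

2136.024 t/h


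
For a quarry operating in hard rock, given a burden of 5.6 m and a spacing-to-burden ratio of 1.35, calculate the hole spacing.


7.56 m

Spacing = burden * ratio
= 5.6 * 1.35
= 7.56 m


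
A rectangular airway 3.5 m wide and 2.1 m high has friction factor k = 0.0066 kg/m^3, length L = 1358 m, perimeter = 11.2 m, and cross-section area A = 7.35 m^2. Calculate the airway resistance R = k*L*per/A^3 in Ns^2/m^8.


Compute the numerator:
k * L * per = 0.0066 * 1358 * 11.2
= 100.38336
Compute the denominator:
A^3 = 7.35^3 = 397.065375
Resistance:
R = 100.38336 / 397.065375
= 0.2528 Ns^2/m^8

0.2528 Ns^2/m^8


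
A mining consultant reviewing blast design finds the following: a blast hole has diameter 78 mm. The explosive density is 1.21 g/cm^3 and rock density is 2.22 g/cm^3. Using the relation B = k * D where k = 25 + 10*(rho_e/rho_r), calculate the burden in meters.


2.3751 m

First, compute k:
rho_e / rho_r = 1.21 / 2.22 = 0.545045045
k = 25 + 10 * 0.545045045 = 30.45045045
Then, compute burden:
B = k * D / 1000 = 30.45045045 * 78 / 1000
= 2375.135135 / 1000
= 2.3751 m


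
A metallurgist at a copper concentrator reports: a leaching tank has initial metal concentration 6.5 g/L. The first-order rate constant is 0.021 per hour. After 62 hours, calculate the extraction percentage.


72.8013%

Compute the exponent:
-k * t = -0.021 * 62 = -1.302
Remaining concentration:
C = 6.5 * exp(-1.302)
= 6.5 * 0.2719872741
= 1.767917282 g/L
Extracted = 6.5 - 1.767917282 = 4.732082718 g/L
Extraction % = 4.732082718 / 6.5 * 100
= 72.8013%


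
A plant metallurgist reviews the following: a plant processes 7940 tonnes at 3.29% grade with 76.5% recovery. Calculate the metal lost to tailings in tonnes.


Total metal in feed:
= 7940 * 3.29 / 100 = 261.226 tonnes
Metal recovered:
= 261.226 * 76.5 / 100 = 199.83789 tonnes
Metal lost to tailings:
= 261.226 - 199.83789
= 61.3881 tonnes

61.3881 tonnes


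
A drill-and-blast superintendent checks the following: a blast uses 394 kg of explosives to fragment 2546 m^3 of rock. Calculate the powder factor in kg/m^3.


Powder factor = explosive mass / rock volume
= 394 / 2546
= 0.1548 kg/m^3

0.1548 kg/m^3


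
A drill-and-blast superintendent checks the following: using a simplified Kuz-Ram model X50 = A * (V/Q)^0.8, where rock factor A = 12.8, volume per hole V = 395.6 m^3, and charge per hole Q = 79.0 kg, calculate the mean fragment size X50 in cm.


46.4423 cm

Compute V/Q:
V/Q = 395.6 / 79.0 = 5.007594937
Raise to the power 0.8:
(V/Q)^0.8 = 5.007594937^0.8 = 3.628301374
Multiply by A:
X50 = 12.8 * 3.628301374
= 46.4423 cm


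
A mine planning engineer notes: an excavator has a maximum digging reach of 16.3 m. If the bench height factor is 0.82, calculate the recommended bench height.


13.366 m

Bench height = reach * factor
= 16.3 * 0.82
= 13.366 m


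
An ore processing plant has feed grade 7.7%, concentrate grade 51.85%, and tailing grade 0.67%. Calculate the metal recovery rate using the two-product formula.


Using the two-product formula:
R = 100 * c * (f - t) / (f * (c - t))
Numerator = 100 * 51.85 * (7.7 - 0.67)
= 100 * 51.85 * 7.03
= 36450.55
Denominator = 7.7 * (51.85 - 0.67)
= 7.7 * 51.18
= 394.086
R = 36450.55 / 394.086
= 92.4939%

92.4939%
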